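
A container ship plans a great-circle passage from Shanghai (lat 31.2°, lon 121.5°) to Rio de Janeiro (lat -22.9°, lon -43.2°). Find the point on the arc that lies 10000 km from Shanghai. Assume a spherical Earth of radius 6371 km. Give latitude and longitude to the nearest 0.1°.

≈ lat 23.4°, lon 16.4°

Write both endpoints as unit vectors p₁, p₂ with components (cos φ cos λ, cos φ sin λ, sin φ).
The central angle between the endpoints is δ = arccos(p₁·p₂) ≈ 2.864 rad (164.1°). The total great-circle distance is δ·R ≈ 2.864 × 6371 ≈ 18244 km, so the target fraction is f = 10000/18244 ≈ 0.548.
Interpolate at f ≈ 0.548 with slerp weights a = sin((1−f)δ)/sin δ ≈ 3.505, b = sin(fδ)/sin δ ≈ 3.644.
p = a·p₁ + b·p₂ ≈ (0.880, 0.259, 0.398); φ = arcsin(p_z) ≈ 23.44°, λ = atan2(p_y, p_x) ≈ 16.37°.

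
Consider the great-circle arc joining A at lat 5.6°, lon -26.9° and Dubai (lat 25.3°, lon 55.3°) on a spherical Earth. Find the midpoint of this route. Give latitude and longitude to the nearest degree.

From cos δ = sin φ₁ sin φ₂ + cos φ₁ cos φ₂ cos Δλ, the central angle is δ ≈ 1.406 rad (80.6°).
Interpolate at f = 1/2 with slerp weights a = sin((1−f)δ)/sin δ ≈ 0.655, b = sin(fδ)/sin δ ≈ 0.655.
p = a·p₁ + b·p₂ ≈ (0.919, 0.192, 0.344); φ = arcsin(p_z) ≈ 20.13°, λ = atan2(p_y, p_x) ≈ 11.80°.

≈ lat 20°, lon 12°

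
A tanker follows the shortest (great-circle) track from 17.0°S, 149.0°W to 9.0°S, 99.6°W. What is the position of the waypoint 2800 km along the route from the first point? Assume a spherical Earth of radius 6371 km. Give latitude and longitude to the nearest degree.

≈ 14°S, 123°W

The haversine formula gives a central angle δ ≈ 0.849 rad (48.7°) between the endpoints. The total great-circle distance is δ·R ≈ 0.849 × 6371 ≈ 5412 km, so the target fraction is f = 2800/5412 ≈ 0.517.
Interpolate at f ≈ 0.517 with slerp weights a = sin((1−f)δ)/sin δ ≈ 0.531, b = sin(fδ)/sin δ ≈ 0.567.
p = a·p₁ + b·p₂ ≈ (-0.528, -0.813, -0.244); φ = arcsin(p_z) ≈ -14.11°, λ = atan2(p_y, p_x) ≈ -123.01°.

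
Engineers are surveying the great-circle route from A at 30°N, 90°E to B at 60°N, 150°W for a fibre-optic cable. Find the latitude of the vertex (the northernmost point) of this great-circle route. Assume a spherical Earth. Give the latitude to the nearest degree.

The great circle lies in the plane with unit normal n̂ = (p₁ × p₂)/|p₁ × p₂|.
Here n̂_z ≈ +0.384; the vertex latitude is φ_max = arccos|n̂_z| ≈ 67.4°.
Check via Clairaut: cos φ_max = |cos φ₁| · sin C = cos(30.0°)·sin(26.3°) ≈ 0.384, again giving ≈ 67.4°.

≈ 67°N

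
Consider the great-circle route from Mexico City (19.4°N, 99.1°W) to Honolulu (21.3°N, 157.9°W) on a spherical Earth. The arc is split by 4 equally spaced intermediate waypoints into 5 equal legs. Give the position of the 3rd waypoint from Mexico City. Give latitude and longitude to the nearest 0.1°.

≈ 23.2°N, 134.3°W

Convert each endpoint to a unit vector on the sphere (x = cos φ cos λ, y = cos φ sin λ, z = sin φ).
The central angle between the endpoints is δ = arccos(p₁·p₂) ≈ 0.957 rad (54.8°).
Interpolate at f = 3/5 with slerp weights a = sin((1−f)δ)/sin δ ≈ 0.457, b = sin(fδ)/sin δ ≈ 0.664.
p = a·p₁ + b·p₂ ≈ (-0.642, -0.658, 0.393); φ = arcsin(p_z) ≈ 23.15°, λ = atan2(p_y, p_x) ≈ -134.26°.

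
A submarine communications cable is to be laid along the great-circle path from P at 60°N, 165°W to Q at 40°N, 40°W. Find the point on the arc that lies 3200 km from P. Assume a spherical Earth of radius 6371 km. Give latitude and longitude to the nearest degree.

Convert each endpoint to a unit vector on the sphere (x = cos φ cos λ, y = cos φ sin λ, z = sin φ).
The central angle between the endpoints is δ = arccos(p₁·p₂) ≈ 1.227 rad (70.3°). The total great-circle distance is δ·R ≈ 1.227 × 6371 ≈ 7818 km, so the target fraction is f = 3200/7818 ≈ 0.409.
Interpolate at f ≈ 0.409 with slerp weights a = sin((1−f)δ)/sin δ ≈ 0.704, b = sin(fδ)/sin δ ≈ 0.511.
p = a·p₁ + b·p₂ ≈ (-0.040, -0.343, 0.939); φ = arcsin(p_z) ≈ 69.80°, λ = atan2(p_y, p_x) ≈ -96.66°.

≈ 70°N, 97°W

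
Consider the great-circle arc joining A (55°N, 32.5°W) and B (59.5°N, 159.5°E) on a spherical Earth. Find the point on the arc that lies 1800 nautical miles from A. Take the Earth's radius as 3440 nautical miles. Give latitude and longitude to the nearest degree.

Convert each endpoint to a unit vector on the sphere (x = cos φ cos λ, y = cos φ sin λ, z = sin φ).
The central angle between the endpoints is δ = arccos(p₁·p₂) ≈ 1.136 rad (65.1°). The total great-circle distance is δ·R ≈ 1.136 × 3440 ≈ 3908 nmi, so the target fraction is f = 1800/3908 ≈ 0.461.
Interpolate at f ≈ 0.461 with slerp weights a = sin((1−f)δ)/sin δ ≈ 0.634, b = sin(fδ)/sin δ ≈ 0.551.
p = a·p₁ + b·p₂ ≈ (0.045, -0.098, 0.994); φ = arcsin(p_z) ≈ 83.84°, λ = atan2(p_y, p_x) ≈ -65.28°.

≈ (84°N, 65°W)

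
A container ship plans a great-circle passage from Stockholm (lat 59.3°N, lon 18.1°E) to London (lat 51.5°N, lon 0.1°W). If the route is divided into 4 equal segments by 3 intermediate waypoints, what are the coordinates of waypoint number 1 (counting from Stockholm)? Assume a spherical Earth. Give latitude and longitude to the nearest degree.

≈ lat 58°N, lon 13°E

Write both endpoints as unit vectors p₁, p₂ with components (cos φ cos λ, cos φ sin λ, sin φ).
The central angle between the endpoints is δ = arccos(p₁·p₂) ≈ 0.225 rad (12.9°).
Interpolate at f = 1/4 with slerp weights a = sin((1−f)δ)/sin δ ≈ 0.753, b = sin(fδ)/sin δ ≈ 0.252.
p = a·p₁ + b·p₂ ≈ (0.522, 0.119, 0.844); φ = arcsin(p_z) ≈ 57.62°, λ = atan2(p_y, p_x) ≈ 12.85°.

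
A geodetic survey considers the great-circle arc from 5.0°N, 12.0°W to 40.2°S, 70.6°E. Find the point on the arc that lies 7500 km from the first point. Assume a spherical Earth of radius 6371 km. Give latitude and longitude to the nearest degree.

Convert each endpoint to a unit vector on the sphere (x = cos φ cos λ, y = cos φ sin λ, z = sin φ).
The central angle between the endpoints is δ = arccos(p₁·p₂) ≈ 1.529 rad (87.6°). The total great-circle distance is δ·R ≈ 1.529 × 6371 ≈ 9742 km, so the target fraction is f = 7500/9742 ≈ 0.770.
Interpolate at f ≈ 0.770 with slerp weights a = sin((1−f)δ)/sin δ ≈ 0.345, b = sin(fδ)/sin δ ≈ 0.924.
p = a·p₁ + b·p₂ ≈ (0.571, 0.594, -0.567); φ = arcsin(p_z) ≈ -34.51°, λ = atan2(p_y, p_x) ≈ 46.17°.

≈ 35°S, 46°E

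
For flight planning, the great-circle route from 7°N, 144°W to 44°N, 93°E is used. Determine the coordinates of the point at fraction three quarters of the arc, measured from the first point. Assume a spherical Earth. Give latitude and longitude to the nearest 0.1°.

≈ 51.1°N, 132.0°E

Convert each endpoint to a unit vector on the sphere (x = cos φ cos λ, y = cos φ sin λ, z = sin φ).
The central angle between the endpoints is δ = arccos(p₁·p₂) ≈ 1.880 rad (107.7°).
Interpolate at f = 3/4 with slerp weights a = sin((1−f)δ)/sin δ ≈ 0.475, b = sin(fδ)/sin δ ≈ 1.036.
p = a·p₁ + b·p₂ ≈ (-0.421, 0.467, 0.778); φ = arcsin(p_z) ≈ 51.05°, λ = atan2(p_y, p_x) ≈ 132.02°.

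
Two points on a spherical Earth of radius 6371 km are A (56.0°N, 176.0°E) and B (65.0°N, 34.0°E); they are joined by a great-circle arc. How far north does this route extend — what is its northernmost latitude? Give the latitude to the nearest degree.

≈ 80°N

The great circle lies in the plane with unit normal n̂ = (p₁ × p₂)/|p₁ × p₂|.
Here n̂_z ≈ -0.176; the vertex latitude is φ_max = arccos|n̂_z| ≈ 79.8°.
Check via Clairaut: cos φ_max = |cos φ₁| · sin C = cos(56.0°)·sin(18.4°) ≈ 0.176, again giving ≈ 79.8°.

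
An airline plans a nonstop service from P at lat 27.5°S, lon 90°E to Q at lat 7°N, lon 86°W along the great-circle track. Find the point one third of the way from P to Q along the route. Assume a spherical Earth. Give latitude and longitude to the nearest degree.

Write both endpoints as unit vectors p₁, p₂ with components (cos φ cos λ, cos φ sin λ, sin φ).
The central angle between the endpoints is δ = arccos(p₁·p₂) ≈ 2.778 rad (159.2°).
Interpolate at f = 1/3 with slerp weights a = sin((1−f)δ)/sin δ ≈ 2.700, b = sin(fδ)/sin δ ≈ 2.246.
p = a·p₁ + b·p₂ ≈ (0.155, 0.171, -0.973); φ = arcsin(p_z) ≈ -76.63°, λ = atan2(p_y, p_x) ≈ 47.76°.

≈ lat 77°S, lon 48°E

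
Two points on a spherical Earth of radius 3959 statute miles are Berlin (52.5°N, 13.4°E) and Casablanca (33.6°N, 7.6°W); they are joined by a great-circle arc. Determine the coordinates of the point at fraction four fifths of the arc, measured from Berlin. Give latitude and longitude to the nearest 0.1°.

From cos δ = sin φ₁ sin φ₂ + cos φ₁ cos φ₂ cos Δλ, the central angle is δ ≈ 0.422 rad (24.2°).
Interpolate at f = 4/5 with slerp weights a = sin((1−f)δ)/sin δ ≈ 0.206, b = sin(fδ)/sin δ ≈ 0.809.
p = a·p₁ + b·p₂ ≈ (0.790, -0.060, 0.611); φ = arcsin(p_z) ≈ 37.65°, λ = atan2(p_y, p_x) ≈ -4.35°.

≈ 37.6°N, 4.3°W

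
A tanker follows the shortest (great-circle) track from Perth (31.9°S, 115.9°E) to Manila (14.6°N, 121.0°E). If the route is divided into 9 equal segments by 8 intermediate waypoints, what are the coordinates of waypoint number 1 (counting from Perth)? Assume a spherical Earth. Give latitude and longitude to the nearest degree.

≈ 27°S, 117°E

Write both endpoints as unit vectors p₁, p₂ with components (cos φ cos λ, cos φ sin λ, sin φ).
The central angle between the endpoints is δ = arccos(p₁·p₂) ≈ 0.816 rad (46.8°).
Interpolate at f = 1/9 with slerp weights a = sin((1−f)δ)/sin δ ≈ 0.911, b = sin(fδ)/sin δ ≈ 0.124.
p = a·p₁ + b·p₂ ≈ (-0.400, 0.799, -0.450); φ = arcsin(p_z) ≈ -26.74°, λ = atan2(p_y, p_x) ≈ 116.59°.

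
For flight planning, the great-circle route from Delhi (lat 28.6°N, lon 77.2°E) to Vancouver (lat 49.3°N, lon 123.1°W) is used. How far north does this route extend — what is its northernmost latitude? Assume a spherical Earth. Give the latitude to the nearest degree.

The great circle lies in the plane with unit normal n̂ = (p₁ × p₂)/|p₁ × p₂|.
Here n̂_z ≈ +0.202; the vertex latitude is φ_max = arccos|n̂_z| ≈ 78.4°.

≈ 78°N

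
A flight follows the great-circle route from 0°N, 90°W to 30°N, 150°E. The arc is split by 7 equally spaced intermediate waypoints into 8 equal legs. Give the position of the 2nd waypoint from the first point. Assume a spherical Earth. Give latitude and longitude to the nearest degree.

≈ 16°N, 115°W

Convert each endpoint to a unit vector on the sphere (x = cos φ cos λ, y = cos φ sin λ, z = sin φ).
The central angle between the endpoints is δ = arccos(p₁·p₂) ≈ 2.019 rad (115.7°).
Interpolate at f = 2/8 with slerp weights a = sin((1−f)δ)/sin δ ≈ 1.108, b = sin(fδ)/sin δ ≈ 0.536.
p = a·p₁ + b·p₂ ≈ (-0.402, -0.875, 0.268); φ = arcsin(p_z) ≈ 15.56°, λ = atan2(p_y, p_x) ≈ -114.68°.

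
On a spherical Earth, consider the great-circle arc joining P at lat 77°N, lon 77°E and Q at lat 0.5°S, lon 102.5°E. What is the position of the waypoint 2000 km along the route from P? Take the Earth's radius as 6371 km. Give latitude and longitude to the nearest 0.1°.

≈ lat 59.8°N, lon 92.6°E

Convert each endpoint to a unit vector on the sphere (x = cos φ cos λ, y = cos φ sin λ, z = sin φ).
The central angle between the endpoints is δ = arccos(p₁·p₂) ≈ 1.375 rad (78.8°). The total great-circle distance is δ·R ≈ 1.375 × 6371 ≈ 8760 km, so the target fraction is f = 2000/8760 ≈ 0.228.
Interpolate at f ≈ 0.228 with slerp weights a = sin((1−f)δ)/sin δ ≈ 0.890, b = sin(fδ)/sin δ ≈ 0.315.
p = a·p₁ + b·p₂ ≈ (-0.023, 0.502, 0.864); φ = arcsin(p_z) ≈ 59.81°, λ = atan2(p_y, p_x) ≈ 92.63°.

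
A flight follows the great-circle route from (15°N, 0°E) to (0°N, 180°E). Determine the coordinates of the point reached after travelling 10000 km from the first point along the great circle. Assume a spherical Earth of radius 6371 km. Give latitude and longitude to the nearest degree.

≈ (75°N, 180°E)

Convert each endpoint to a unit vector on the sphere (x = cos φ cos λ, y = cos φ sin λ, z = sin φ).
The central angle between the endpoints is δ = arccos(p₁·p₂) ≈ 2.880 rad (165.0°). The total great-circle distance is δ·R ≈ 2.880 × 6371 ≈ 18347 km, so the target fraction is f = 10000/18347 ≈ 0.545.
Interpolate at f ≈ 0.545 with slerp weights a = sin((1−f)δ)/sin δ ≈ 3.733, b = sin(fδ)/sin δ ≈ 3.864.
p = a·p₁ + b·p₂ ≈ (-0.258, -0.000, 0.966); φ = arcsin(p_z) ≈ 75.07°, λ = atan2(p_y, p_x) ≈ -180.00°.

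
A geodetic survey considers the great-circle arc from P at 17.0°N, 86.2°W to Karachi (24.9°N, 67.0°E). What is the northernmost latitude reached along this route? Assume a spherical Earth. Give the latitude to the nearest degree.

The great circle lies in the plane with unit normal n̂ = (p₁ × p₂)/|p₁ × p₂|.
Here n̂_z ≈ +0.515; the vertex latitude is φ_max = arccos|n̂_z| ≈ 59.0°.

≈ 59°N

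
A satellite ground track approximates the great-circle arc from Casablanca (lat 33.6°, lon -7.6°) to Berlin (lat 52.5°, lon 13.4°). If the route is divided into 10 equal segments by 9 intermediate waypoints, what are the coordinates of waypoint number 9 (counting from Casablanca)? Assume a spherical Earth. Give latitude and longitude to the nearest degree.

Convert each endpoint to a unit vector on the sphere (x = cos φ cos λ, y = cos φ sin λ, z = sin φ).
The central angle between the endpoints is δ = arccos(p₁·p₂) ≈ 0.422 rad (24.2°).
Interpolate at f = 9/10 with slerp weights a = sin((1−f)δ)/sin δ ≈ 0.103, b = sin(fδ)/sin δ ≈ 0.905.
p = a·p₁ + b·p₂ ≈ (0.621, 0.116, 0.775); φ = arcsin(p_z) ≈ 50.81°, λ = atan2(p_y, p_x) ≈ 10.61°.

≈ lat 51°, lon 11°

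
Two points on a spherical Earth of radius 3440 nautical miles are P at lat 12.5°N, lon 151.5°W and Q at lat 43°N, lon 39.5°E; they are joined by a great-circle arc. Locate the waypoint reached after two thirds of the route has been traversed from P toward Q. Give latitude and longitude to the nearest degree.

≈ lat 79°N, lon 92°E

Write both endpoints as unit vectors p₁, p₂ with components (cos φ cos λ, cos φ sin λ, sin φ).
The central angle between the endpoints is δ = arccos(p₁·p₂) ≈ 2.157 rad (123.6°).
Interpolate at f = 2/3 with slerp weights a = sin((1−f)δ)/sin δ ≈ 0.791, b = sin(fδ)/sin δ ≈ 1.190.
p = a·p₁ + b·p₂ ≈ (-0.007, 0.185, 0.983); φ = arcsin(p_z) ≈ 79.32°, λ = atan2(p_y, p_x) ≈ 92.14°.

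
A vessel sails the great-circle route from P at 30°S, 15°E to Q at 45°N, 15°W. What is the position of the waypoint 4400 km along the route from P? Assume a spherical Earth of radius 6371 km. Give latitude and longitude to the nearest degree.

Write both endpoints as unit vectors p₁, p₂ with components (cos φ cos λ, cos φ sin λ, sin φ).
The central angle between the endpoints is δ = arccos(p₁·p₂) ≈ 1.393 rad (79.8°). The total great-circle distance is δ·R ≈ 1.393 × 6371 ≈ 8875 km, so the target fraction is f = 4400/8875 ≈ 0.496.
Interpolate at f ≈ 0.496 with slerp weights a = sin((1−f)δ)/sin δ ≈ 0.656, b = sin(fδ)/sin δ ≈ 0.647.
p = a·p₁ + b·p₂ ≈ (0.991, 0.029, 0.129); φ = arcsin(p_z) ≈ 7.44°, λ = atan2(p_y, p_x) ≈ 1.66°.

≈ 7°N, 2°E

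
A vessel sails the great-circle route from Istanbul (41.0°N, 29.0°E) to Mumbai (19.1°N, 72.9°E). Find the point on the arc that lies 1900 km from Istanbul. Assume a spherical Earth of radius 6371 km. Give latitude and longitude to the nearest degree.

Write both endpoints as unit vectors p₁, p₂ with components (cos φ cos λ, cos φ sin λ, sin φ).
The central angle between the endpoints is δ = arccos(p₁·p₂) ≈ 0.755 rad (43.2°). The total great-circle distance is δ·R ≈ 0.755 × 6371 ≈ 4808 km, so the target fraction is f = 1900/4808 ≈ 0.395.
Interpolate at f ≈ 0.395 with slerp weights a = sin((1−f)δ)/sin δ ≈ 0.643, b = sin(fδ)/sin δ ≈ 0.429.
p = a·p₁ + b·p₂ ≈ (0.544, 0.623, 0.562); φ = arcsin(p_z) ≈ 34.22°, λ = atan2(p_y, p_x) ≈ 48.87°.

≈ 34°N, 49°E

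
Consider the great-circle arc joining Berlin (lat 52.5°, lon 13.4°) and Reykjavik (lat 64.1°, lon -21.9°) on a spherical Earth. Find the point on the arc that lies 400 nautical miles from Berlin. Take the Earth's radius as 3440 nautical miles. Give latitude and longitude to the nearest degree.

Convert each endpoint to a unit vector on the sphere (x = cos φ cos λ, y = cos φ sin λ, z = sin φ).
The central angle between the endpoints is δ = arccos(p₁·p₂) ≈ 0.375 rad (21.5°). The total great-circle distance is δ·R ≈ 0.375 × 3440 ≈ 1288 nmi, so the target fraction is f = 400/1288 ≈ 0.310.
Interpolate at f ≈ 0.310 with slerp weights a = sin((1−f)δ)/sin δ ≈ 0.698, b = sin(fδ)/sin δ ≈ 0.317.
p = a·p₁ + b·p₂ ≈ (0.542, 0.047, 0.839); φ = arcsin(p_z) ≈ 57.05°, λ = atan2(p_y, p_x) ≈ 4.94°.

≈ lat 57°, lon 5°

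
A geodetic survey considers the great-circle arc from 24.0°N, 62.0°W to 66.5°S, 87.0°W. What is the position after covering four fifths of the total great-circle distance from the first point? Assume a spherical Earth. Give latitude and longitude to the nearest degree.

≈ 49°S, 76°W

Convert each endpoint to a unit vector on the sphere (x = cos φ cos λ, y = cos φ sin λ, z = sin φ).
The central angle between the endpoints is δ = arccos(p₁·p₂) ≈ 1.614 rad (92.5°).
Interpolate at f = 4/5 with slerp weights a = sin((1−f)δ)/sin δ ≈ 0.317, b = sin(fδ)/sin δ ≈ 0.962.
p = a·p₁ + b·p₂ ≈ (0.156, -0.639, -0.753); φ = arcsin(p_z) ≈ -48.86°, λ = atan2(p_y, p_x) ≈ -76.26°.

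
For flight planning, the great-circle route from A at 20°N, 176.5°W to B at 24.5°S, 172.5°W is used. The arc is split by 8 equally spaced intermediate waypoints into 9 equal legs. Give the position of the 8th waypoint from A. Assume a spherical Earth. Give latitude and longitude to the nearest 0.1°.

Write both endpoints as unit vectors p₁, p₂ with components (cos φ cos λ, cos φ sin λ, sin φ).
The central angle between the endpoints is δ = arccos(p₁·p₂) ≈ 0.780 rad (44.7°).
Interpolate at f = 8/9 with slerp weights a = sin((1−f)δ)/sin δ ≈ 0.123, b = sin(fδ)/sin δ ≈ 0.909.
p = a·p₁ + b·p₂ ≈ (-0.935, -0.115, -0.335); φ = arcsin(p_z) ≈ -19.56°, λ = atan2(p_y, p_x) ≈ -172.99°.

≈ 19.6°S, 173.0°W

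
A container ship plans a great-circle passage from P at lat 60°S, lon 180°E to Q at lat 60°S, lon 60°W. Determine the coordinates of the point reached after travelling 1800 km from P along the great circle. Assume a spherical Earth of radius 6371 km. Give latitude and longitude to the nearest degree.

The haversine formula gives a central angle δ ≈ 0.896 rad (51.3°) between the endpoints. The total great-circle distance is δ·R ≈ 0.896 × 6371 ≈ 5706 km, so the target fraction is f = 1800/5706 ≈ 0.315.
Interpolate at f ≈ 0.315 with slerp weights a = sin((1−f)δ)/sin δ ≈ 0.737, b = sin(fδ)/sin δ ≈ 0.357.
p = a·p₁ + b·p₂ ≈ (-0.279, -0.155, -0.948); φ = arcsin(p_z) ≈ -71.38°, λ = atan2(p_y, p_x) ≈ -151.03°.

≈ lat 71°S, lon 151°W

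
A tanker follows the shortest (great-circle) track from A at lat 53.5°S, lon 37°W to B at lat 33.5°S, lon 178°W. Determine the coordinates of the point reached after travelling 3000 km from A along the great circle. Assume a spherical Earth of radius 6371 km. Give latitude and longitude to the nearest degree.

Write both endpoints as unit vectors p₁, p₂ with components (cos φ cos λ, cos φ sin λ, sin φ).
The central angle between the endpoints is δ = arccos(p₁·p₂) ≈ 1.513 rad (86.7°). The total great-circle distance is δ·R ≈ 1.513 × 6371 ≈ 9637 km, so the target fraction is f = 3000/9637 ≈ 0.311.
Interpolate at f ≈ 0.311 with slerp weights a = sin((1−f)δ)/sin δ ≈ 0.865, b = sin(fδ)/sin δ ≈ 0.454.
p = a·p₁ + b·p₂ ≈ (0.032, -0.323, -0.946); φ = arcsin(p_z) ≈ -71.07°, λ = atan2(p_y, p_x) ≈ -84.33°.

≈ lat 71°S, lon 84°W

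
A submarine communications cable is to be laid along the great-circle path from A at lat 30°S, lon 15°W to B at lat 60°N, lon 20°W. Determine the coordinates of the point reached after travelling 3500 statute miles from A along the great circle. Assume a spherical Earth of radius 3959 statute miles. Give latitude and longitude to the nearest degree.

≈ lat 21°N, lon 17°W

The haversine formula gives a central angle δ ≈ 1.572 rad (90.1°) between the endpoints. The total great-circle distance is δ·R ≈ 1.572 × 3959 ≈ 6225 mi, so the target fraction is f = 3500/6225 ≈ 0.562.
Interpolate at f ≈ 0.562 with slerp weights a = sin((1−f)δ)/sin δ ≈ 0.635, b = sin(fδ)/sin δ ≈ 0.773.
p = a·p₁ + b·p₂ ≈ (0.895, -0.275, 0.352); φ = arcsin(p_z) ≈ 20.61°, λ = atan2(p_y, p_x) ≈ -17.06°.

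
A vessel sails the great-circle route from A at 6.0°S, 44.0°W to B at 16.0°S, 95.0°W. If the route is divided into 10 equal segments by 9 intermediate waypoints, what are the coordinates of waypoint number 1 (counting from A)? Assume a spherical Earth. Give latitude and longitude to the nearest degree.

≈ 7°S, 49°W

The haversine formula gives a central angle δ ≈ 0.889 rad (50.9°) between the endpoints.
Interpolate at f = 1/10 with slerp weights a = sin((1−f)δ)/sin δ ≈ 0.924, b = sin(fδ)/sin δ ≈ 0.114.
p = a·p₁ + b·p₂ ≈ (0.651, -0.748, -0.128); φ = arcsin(p_z) ≈ -7.36°, λ = atan2(p_y, p_x) ≈ -48.94°.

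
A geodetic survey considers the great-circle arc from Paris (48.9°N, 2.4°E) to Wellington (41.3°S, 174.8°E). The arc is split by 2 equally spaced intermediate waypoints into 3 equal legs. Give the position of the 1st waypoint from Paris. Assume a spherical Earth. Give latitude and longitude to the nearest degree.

From cos δ = sin φ₁ sin φ₂ + cos φ₁ cos φ₂ cos Δλ, the central angle is δ ≈ 2.979 rad (170.7°).
Interpolate at f = 1/3 with slerp weights a = sin((1−f)δ)/sin δ ≈ 5.666, b = sin(fδ)/sin δ ≈ 5.188.
p = a·p₁ + b·p₂ ≈ (-0.160, 0.509, 0.846); φ = arcsin(p_z) ≈ 57.74°, λ = atan2(p_y, p_x) ≈ 107.46°.

≈ (58°N, 107°E)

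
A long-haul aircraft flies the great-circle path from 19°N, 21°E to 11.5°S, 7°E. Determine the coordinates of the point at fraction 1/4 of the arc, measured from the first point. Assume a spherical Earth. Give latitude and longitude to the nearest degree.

Write both endpoints as unit vectors p₁, p₂ with components (cos φ cos λ, cos φ sin λ, sin φ).
The central angle between the endpoints is δ = arccos(p₁·p₂) ≈ 0.584 rad (33.5°).
Interpolate at f = 1/4 with slerp weights a = sin((1−f)δ)/sin δ ≈ 0.769, b = sin(fδ)/sin δ ≈ 0.264.
p = a·p₁ + b·p₂ ≈ (0.936, 0.292, 0.198); φ = arcsin(p_z) ≈ 11.41°, λ = atan2(p_y, p_x) ≈ 17.34°.

≈ 11°N, 17°E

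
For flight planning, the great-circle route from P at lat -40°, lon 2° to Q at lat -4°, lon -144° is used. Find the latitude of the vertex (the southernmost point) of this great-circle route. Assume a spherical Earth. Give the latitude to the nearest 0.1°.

The great circle lies in the plane with unit normal n̂ = (p₁ × p₂)/|p₁ × p₂|.
Here n̂_z ≈ -0.529; the vertex latitude is φ_max = arccos|n̂_z| ≈ 58.1°.
Check via Clairaut: cos φ_max = |cos φ₁| · sin C = cos(40.0°)·sin(136.4°) ≈ 0.529, again giving ≈ 58.1°.

≈ -58.1°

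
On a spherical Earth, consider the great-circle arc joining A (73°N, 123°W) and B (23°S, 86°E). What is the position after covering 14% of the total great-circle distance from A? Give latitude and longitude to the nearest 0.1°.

≈ (79.9°N, 158.8°E)

Write both endpoints as unit vectors p₁, p₂ with components (cos φ cos λ, cos φ sin λ, sin φ).
The central angle between the endpoints is δ = arccos(p₁·p₂) ≈ 2.226 rad (127.5°).
Interpolate at f = 0.14 with slerp weights a = sin((1−f)δ)/sin δ ≈ 1.187, b = sin(fδ)/sin δ ≈ 0.387.
p = a·p₁ + b·p₂ ≈ (-0.164, 0.064, 0.984); φ = arcsin(p_z) ≈ 79.85°, λ = atan2(p_y, p_x) ≈ 158.77°.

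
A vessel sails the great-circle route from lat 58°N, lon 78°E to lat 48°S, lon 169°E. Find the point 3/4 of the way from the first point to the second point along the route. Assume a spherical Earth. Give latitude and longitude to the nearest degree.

≈ lat 22°S, lon 146°E

Convert each endpoint to a unit vector on the sphere (x = cos φ cos λ, y = cos φ sin λ, z = sin φ).
The central angle between the endpoints is δ = arccos(p₁·p₂) ≈ 2.261 rad (129.5°).
Interpolate at f = 3/4 with slerp weights a = sin((1−f)δ)/sin δ ≈ 0.694, b = sin(fδ)/sin δ ≈ 1.286.
p = a·p₁ + b·p₂ ≈ (-0.768, 0.524, -0.367); φ = arcsin(p_z) ≈ -21.54°, λ = atan2(p_y, p_x) ≈ 145.70°.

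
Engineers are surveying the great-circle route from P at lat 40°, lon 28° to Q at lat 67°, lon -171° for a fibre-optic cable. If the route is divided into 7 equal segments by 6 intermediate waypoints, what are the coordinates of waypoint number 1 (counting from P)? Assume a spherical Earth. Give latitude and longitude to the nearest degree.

≈ lat 50°, lon 30°

The haversine formula gives a central angle δ ≈ 1.257 rad (72.0°) between the endpoints.
Interpolate at f = 1/7 with slerp weights a = sin((1−f)δ)/sin δ ≈ 0.926, b = sin(fδ)/sin δ ≈ 0.188.
p = a·p₁ + b·p₂ ≈ (0.554, 0.322, 0.768); φ = arcsin(p_z) ≈ 50.18°, λ = atan2(p_y, p_x) ≈ 30.14°.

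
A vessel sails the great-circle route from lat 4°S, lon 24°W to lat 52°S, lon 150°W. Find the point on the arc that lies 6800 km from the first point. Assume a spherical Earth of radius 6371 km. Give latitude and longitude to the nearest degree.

≈ lat 51°S, lon 71°W

Write both endpoints as unit vectors p₁, p₂ with components (cos φ cos λ, cos φ sin λ, sin φ).
The central angle between the endpoints is δ = arccos(p₁·p₂) ≈ 1.882 rad (107.8°). The total great-circle distance is δ·R ≈ 1.882 × 6371 ≈ 11989 km, so the target fraction is f = 6800/11989 ≈ 0.567.
Interpolate at f ≈ 0.567 with slerp weights a = sin((1−f)δ)/sin δ ≈ 0.764, b = sin(fδ)/sin δ ≈ 0.920.
p = a·p₁ + b·p₂ ≈ (0.206, -0.593, -0.778); φ = arcsin(p_z) ≈ -51.11°, λ = atan2(p_y, p_x) ≈ -70.87°.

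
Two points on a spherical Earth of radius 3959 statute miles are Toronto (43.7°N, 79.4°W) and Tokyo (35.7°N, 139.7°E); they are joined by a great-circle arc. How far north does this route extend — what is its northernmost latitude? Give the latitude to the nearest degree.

≈ 68°N

The great circle lies in the plane with unit normal n̂ = (p₁ × p₂)/|p₁ × p₂|.
Here n̂_z ≈ -0.371; the vertex latitude is φ_max = arccos|n̂_z| ≈ 68.2°.
Check via Clairaut: cos φ_max = |cos φ₁| · sin C = cos(43.7°)·sin(30.9°) ≈ 0.371, again giving ≈ 68.2°.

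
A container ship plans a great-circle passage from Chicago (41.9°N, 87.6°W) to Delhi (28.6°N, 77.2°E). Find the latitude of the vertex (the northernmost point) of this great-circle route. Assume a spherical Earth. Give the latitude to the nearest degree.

≈ 80°N

The great circle lies in the plane with unit normal n̂ = (p₁ × p₂)/|p₁ × p₂|.
Here n̂_z ≈ +0.180; the vertex latitude is φ_max = arccos|n̂_z| ≈ 79.6°.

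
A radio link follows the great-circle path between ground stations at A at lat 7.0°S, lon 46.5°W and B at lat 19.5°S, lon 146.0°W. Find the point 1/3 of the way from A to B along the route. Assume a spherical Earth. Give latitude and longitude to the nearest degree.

Convert each endpoint to a unit vector on the sphere (x = cos φ cos λ, y = cos φ sin λ, z = sin φ).
The central angle between the endpoints is δ = arccos(p₁·p₂) ≈ 1.685 rad (96.5°).
Interpolate at f = 1/3 with slerp weights a = sin((1−f)δ)/sin δ ≈ 0.907, b = sin(fδ)/sin δ ≈ 0.536.
p = a·p₁ + b·p₂ ≈ (0.201, -0.936, -0.290); φ = arcsin(p_z) ≈ -16.83°, λ = atan2(p_y, p_x) ≈ -77.87°.

≈ lat 17°S, lon 78°W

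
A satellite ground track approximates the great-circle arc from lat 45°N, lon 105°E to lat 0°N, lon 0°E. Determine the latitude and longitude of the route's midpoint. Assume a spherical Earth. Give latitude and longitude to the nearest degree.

Convert each endpoint to a unit vector on the sphere (x = cos φ cos λ, y = cos φ sin λ, z = sin φ).
The central angle between the endpoints is δ = arccos(p₁·p₂) ≈ 1.755 rad (100.5°).
Interpolate at f = 1/2 with slerp weights a = sin((1−f)δ)/sin δ ≈ 0.782, b = sin(fδ)/sin δ ≈ 0.782.
p = a·p₁ + b·p₂ ≈ (0.639, 0.534, 0.553); φ = arcsin(p_z) ≈ 33.59°, λ = atan2(p_y, p_x) ≈ 39.90°.

≈ lat 34°N, lon 40°E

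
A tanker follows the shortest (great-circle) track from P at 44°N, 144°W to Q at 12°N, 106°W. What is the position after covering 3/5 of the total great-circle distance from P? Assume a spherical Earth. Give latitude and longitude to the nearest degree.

≈ 26°N, 118°W

Write both endpoints as unit vectors p₁, p₂ with components (cos φ cos λ, cos φ sin λ, sin φ).
The central angle between the endpoints is δ = arccos(p₁·p₂) ≈ 0.797 rad (45.7°).
Interpolate at f = 3/5 with slerp weights a = sin((1−f)δ)/sin δ ≈ 0.438, b = sin(fδ)/sin δ ≈ 0.643.
p = a·p₁ + b·p₂ ≈ (-0.428, -0.790, 0.438); φ = arcsin(p_z) ≈ 25.99°, λ = atan2(p_y, p_x) ≈ -118.47°.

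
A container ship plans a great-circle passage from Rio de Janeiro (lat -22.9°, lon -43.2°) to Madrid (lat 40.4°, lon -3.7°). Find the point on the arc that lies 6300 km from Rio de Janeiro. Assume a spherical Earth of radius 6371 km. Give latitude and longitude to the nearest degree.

≈ lat 27°, lon -15°

Write both endpoints as unit vectors p₁, p₂ with components (cos φ cos λ, cos φ sin λ, sin φ).
The central angle between the endpoints is δ = arccos(p₁·p₂) ≈ 1.277 rad (73.2°). The total great-circle distance is δ·R ≈ 1.277 × 6371 ≈ 8139 km, so the target fraction is f = 6300/8139 ≈ 0.774.
Interpolate at f ≈ 0.774 with slerp weights a = sin((1−f)δ)/sin δ ≈ 0.297, b = sin(fδ)/sin δ ≈ 0.873.
p = a·p₁ + b·p₂ ≈ (0.863, -0.230, 0.450); φ = arcsin(p_z) ≈ 26.74°, λ = atan2(p_y, p_x) ≈ -14.95°.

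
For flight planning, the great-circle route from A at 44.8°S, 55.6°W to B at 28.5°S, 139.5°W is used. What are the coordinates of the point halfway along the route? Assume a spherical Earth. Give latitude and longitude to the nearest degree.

≈ 45°S, 103°W

Convert each endpoint to a unit vector on the sphere (x = cos φ cos λ, y = cos φ sin λ, z = sin φ).
The central angle between the endpoints is δ = arccos(p₁·p₂) ≈ 1.157 rad (66.3°).
Interpolate at f = 1/2 with slerp weights a = sin((1−f)δ)/sin δ ≈ 0.597, b = sin(fδ)/sin δ ≈ 0.597.
p = a·p₁ + b·p₂ ≈ (-0.160, -0.690, -0.706); φ = arcsin(p_z) ≈ -44.88°, λ = atan2(p_y, p_x) ≈ -103.02°.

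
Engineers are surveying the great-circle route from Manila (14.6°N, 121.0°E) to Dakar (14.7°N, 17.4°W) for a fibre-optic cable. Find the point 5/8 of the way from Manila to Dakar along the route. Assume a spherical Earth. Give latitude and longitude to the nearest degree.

Convert each endpoint to a unit vector on the sphere (x = cos φ cos λ, y = cos φ sin λ, z = sin φ).
The central angle between the endpoints is δ = arccos(p₁·p₂) ≈ 2.260 rad (129.5°).
Interpolate at f = 5/8 with slerp weights a = sin((1−f)δ)/sin δ ≈ 0.971, b = sin(fδ)/sin δ ≈ 1.280.
p = a·p₁ + b·p₂ ≈ (0.697, 0.436, 0.570); φ = arcsin(p_z) ≈ 34.72°, λ = atan2(p_y, p_x) ≈ 32.01°.

≈ 35°N, 32°E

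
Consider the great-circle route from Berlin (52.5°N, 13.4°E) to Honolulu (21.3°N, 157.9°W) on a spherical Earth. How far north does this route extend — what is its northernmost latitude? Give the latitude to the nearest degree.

≈ 85°N

The great circle lies in the plane with unit normal n̂ = (p₁ × p₂)/|p₁ × p₂|.
Here n̂_z ≈ -0.089; the vertex latitude is φ_max = arccos|n̂_z| ≈ 84.9°.
Check via Clairaut: cos φ_max = |cos φ₁| · sin C = cos(52.5°)·sin(8.4°) ≈ 0.089, again giving ≈ 84.9°.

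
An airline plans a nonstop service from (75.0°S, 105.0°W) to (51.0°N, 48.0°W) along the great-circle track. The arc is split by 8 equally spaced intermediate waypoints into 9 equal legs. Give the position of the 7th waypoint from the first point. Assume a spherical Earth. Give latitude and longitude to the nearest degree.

≈ (23°N, 57°W)

Convert each endpoint to a unit vector on the sphere (x = cos φ cos λ, y = cos φ sin λ, z = sin φ).
The central angle between the endpoints is δ = arccos(p₁·p₂) ≈ 2.294 rad (131.4°).
Interpolate at f = 7/9 with slerp weights a = sin((1−f)δ)/sin δ ≈ 0.651, b = sin(fδ)/sin δ ≈ 1.304.
p = a·p₁ + b·p₂ ≈ (0.505, -0.773, 0.384); φ = arcsin(p_z) ≈ 22.60°, λ = atan2(p_y, p_x) ≈ -56.81°.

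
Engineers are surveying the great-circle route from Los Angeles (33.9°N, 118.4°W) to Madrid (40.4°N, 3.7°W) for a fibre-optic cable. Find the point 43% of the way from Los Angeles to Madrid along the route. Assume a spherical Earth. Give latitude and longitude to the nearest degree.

≈ 53°N, 75°W

Write both endpoints as unit vectors p₁, p₂ with components (cos φ cos λ, cos φ sin λ, sin φ).
The central angle between the endpoints is δ = arccos(p₁·p₂) ≈ 1.473 rad (84.4°).
Interpolate at f = 0.43 with slerp weights a = sin((1−f)δ)/sin δ ≈ 0.748, b = sin(fδ)/sin δ ≈ 0.595.
p = a·p₁ + b·p₂ ≈ (0.157, -0.575, 0.803); φ = arcsin(p_z) ≈ 53.39°, λ = atan2(p_y, p_x) ≈ -74.76°.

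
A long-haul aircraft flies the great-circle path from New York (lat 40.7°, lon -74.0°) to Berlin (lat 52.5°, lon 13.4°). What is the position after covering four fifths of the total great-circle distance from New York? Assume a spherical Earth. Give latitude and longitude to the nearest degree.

Write both endpoints as unit vectors p₁, p₂ with components (cos φ cos λ, cos φ sin λ, sin φ).
The central angle between the endpoints is δ = arccos(p₁·p₂) ≈ 1.002 rad (57.4°).
Interpolate at f = 4/5 with slerp weights a = sin((1−f)δ)/sin δ ≈ 0.236, b = sin(fδ)/sin δ ≈ 0.853.
p = a·p₁ + b·p₂ ≈ (0.554, -0.052, 0.831); φ = arcsin(p_z) ≈ 56.16°, λ = atan2(p_y, p_x) ≈ -5.35°.

≈ lat 56°, lon -5°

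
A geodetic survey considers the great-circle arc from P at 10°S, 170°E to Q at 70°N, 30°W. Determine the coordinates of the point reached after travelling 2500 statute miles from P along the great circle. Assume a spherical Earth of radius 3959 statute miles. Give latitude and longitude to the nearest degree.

≈ 26°N, 175°E

From cos δ = sin φ₁ sin φ₂ + cos φ₁ cos φ₂ cos Δλ, the central angle is δ ≈ 2.071 rad (118.7°). The total great-circle distance is δ·R ≈ 2.071 × 3959 ≈ 8199 mi, so the target fraction is f = 2500/8199 ≈ 0.305.
Interpolate at f ≈ 0.305 with slerp weights a = sin((1−f)δ)/sin δ ≈ 1.130, b = sin(fδ)/sin δ ≈ 0.673.
p = a·p₁ + b·p₂ ≈ (-0.897, 0.078, 0.436); φ = arcsin(p_z) ≈ 25.85°, λ = atan2(p_y, p_x) ≈ 175.02°.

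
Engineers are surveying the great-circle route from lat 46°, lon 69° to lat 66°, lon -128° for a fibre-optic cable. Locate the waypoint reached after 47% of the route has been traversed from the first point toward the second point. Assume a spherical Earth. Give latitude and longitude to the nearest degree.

≈ lat 77°, lon 86°

Convert each endpoint to a unit vector on the sphere (x = cos φ cos λ, y = cos φ sin λ, z = sin φ).
The central angle between the endpoints is δ = arccos(p₁·p₂) ≈ 1.173 rad (67.2°).
Interpolate at f = 0.47 with slerp weights a = sin((1−f)δ)/sin δ ≈ 0.632, b = sin(fδ)/sin δ ≈ 0.568.
p = a·p₁ + b·p₂ ≈ (0.015, 0.228, 0.974); φ = arcsin(p_z) ≈ 76.81°, λ = atan2(p_y, p_x) ≈ 86.23°.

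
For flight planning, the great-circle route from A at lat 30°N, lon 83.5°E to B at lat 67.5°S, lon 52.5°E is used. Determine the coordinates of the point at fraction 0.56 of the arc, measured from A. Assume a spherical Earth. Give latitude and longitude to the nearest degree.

≈ lat 25°S, lon 73°E

Convert each endpoint to a unit vector on the sphere (x = cos φ cos λ, y = cos φ sin λ, z = sin φ).
The central angle between the endpoints is δ = arccos(p₁·p₂) ≈ 1.750 rad (100.2°).
Interpolate at f = 0.56 with slerp weights a = sin((1−f)δ)/sin δ ≈ 0.707, b = sin(fδ)/sin δ ≈ 0.844.
p = a·p₁ + b·p₂ ≈ (0.266, 0.865, -0.426); φ = arcsin(p_z) ≈ -25.21°, λ = atan2(p_y, p_x) ≈ 72.91°.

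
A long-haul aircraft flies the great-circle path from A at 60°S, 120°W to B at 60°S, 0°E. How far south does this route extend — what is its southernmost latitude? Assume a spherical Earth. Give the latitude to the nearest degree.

≈ 74°S

The great circle lies in the plane with unit normal n̂ = (p₁ × p₂)/|p₁ × p₂|.
Here n̂_z ≈ +0.277; the vertex latitude is φ_max = arccos|n̂_z| ≈ 73.9°.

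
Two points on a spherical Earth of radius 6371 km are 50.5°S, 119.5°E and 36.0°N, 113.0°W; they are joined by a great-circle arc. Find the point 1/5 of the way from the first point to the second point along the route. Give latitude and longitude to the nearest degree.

Convert each endpoint to a unit vector on the sphere (x = cos φ cos λ, y = cos φ sin λ, z = sin φ).
The central angle between the endpoints is δ = arccos(p₁·p₂) ≈ 2.445 rad (140.1°).
Interpolate at f = 1/5 with slerp weights a = sin((1−f)δ)/sin δ ≈ 1.444, b = sin(fδ)/sin δ ≈ 0.732.
p = a·p₁ + b·p₂ ≈ (-0.684, 0.254, -0.684); φ = arcsin(p_z) ≈ -43.16°, λ = atan2(p_y, p_x) ≈ 159.58°.

≈ 43°S, 160°E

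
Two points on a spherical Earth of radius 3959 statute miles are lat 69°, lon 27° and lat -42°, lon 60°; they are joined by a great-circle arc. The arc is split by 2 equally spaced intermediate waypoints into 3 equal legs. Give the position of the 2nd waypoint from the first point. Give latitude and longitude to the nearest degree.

≈ lat -5°, lon 52°

Write both endpoints as unit vectors p₁, p₂ with components (cos φ cos λ, cos φ sin λ, sin φ).
The central angle between the endpoints is δ = arccos(p₁·p₂) ≈ 1.984 rad (113.7°).
Interpolate at f = 2/3 with slerp weights a = sin((1−f)δ)/sin δ ≈ 0.670, b = sin(fδ)/sin δ ≈ 1.058.
p = a·p₁ + b·p₂ ≈ (0.607, 0.790, -0.082); φ = arcsin(p_z) ≈ -4.72°, λ = atan2(p_y, p_x) ≈ 52.45°.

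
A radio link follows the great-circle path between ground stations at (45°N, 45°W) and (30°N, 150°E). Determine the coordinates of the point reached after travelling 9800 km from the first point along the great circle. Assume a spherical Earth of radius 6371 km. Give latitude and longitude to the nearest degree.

≈ (45°N, 154°E)

Convert each endpoint to a unit vector on the sphere (x = cos φ cos λ, y = cos φ sin λ, z = sin φ).
The central angle between the endpoints is δ = arccos(p₁·p₂) ≈ 1.811 rad (103.8°). The total great-circle distance is δ·R ≈ 1.811 × 6371 ≈ 11538 km, so the target fraction is f = 9800/11538 ≈ 0.849.
Interpolate at f ≈ 0.849 with slerp weights a = sin((1−f)δ)/sin δ ≈ 0.277, b = sin(fδ)/sin δ ≈ 1.029.
p = a·p₁ + b·p₂ ≈ (-0.633, 0.307, 0.711); φ = arcsin(p_z) ≈ 45.29°, λ = atan2(p_y, p_x) ≈ 154.14°.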